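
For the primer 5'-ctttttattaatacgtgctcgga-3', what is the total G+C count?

Base counts: A=5, G=4, C=4, T=10
G+C = 4 + 4 = 8

8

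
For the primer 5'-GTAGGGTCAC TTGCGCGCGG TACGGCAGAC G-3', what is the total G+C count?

21

Scanning the sequence gives T=5, C=8, G=13, A=5.
Total G or C: 13 + 8 = 21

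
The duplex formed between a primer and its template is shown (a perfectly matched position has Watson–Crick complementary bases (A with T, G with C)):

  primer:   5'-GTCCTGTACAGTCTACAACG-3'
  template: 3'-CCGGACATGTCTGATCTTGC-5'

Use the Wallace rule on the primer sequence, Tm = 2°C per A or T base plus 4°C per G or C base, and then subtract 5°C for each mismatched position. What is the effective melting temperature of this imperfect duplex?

Primer base counts: A=5, T=5, G=4, C=6 → A+T=10, G+C=10
Perfect-match Tm = 2(10) + 4(10) = 20 + 40 = 60°C
Mismatches (positions where the bases are not complementary): 3 (at positions 2, 12, 16)
Effective Tm = 60 − 3×5 = 60 − 15 = 45°C

45°C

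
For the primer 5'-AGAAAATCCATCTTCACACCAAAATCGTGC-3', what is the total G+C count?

12

C=9, G=3, T=6, A=12
Total G or C: 3 + 9 = 12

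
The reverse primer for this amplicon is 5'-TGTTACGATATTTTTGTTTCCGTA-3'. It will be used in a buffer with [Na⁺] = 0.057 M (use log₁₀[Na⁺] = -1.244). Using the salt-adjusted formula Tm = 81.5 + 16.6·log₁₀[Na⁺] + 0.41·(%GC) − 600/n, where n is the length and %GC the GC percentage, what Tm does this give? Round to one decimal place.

Length n = 24. T=13, A=4, C=3, G=4
G+C = 7, so %GC = 7/24 × 100 = 29.167%
Salt term: 16.6 × (-1.244) = -20.65
GC term: 0.41 × 29.167 = 11.958; length term: −600/24 = −25
Tm = 81.5 + (-20.65) + 11.958 − 25 = 47.808 → 47.8°C

47.8°C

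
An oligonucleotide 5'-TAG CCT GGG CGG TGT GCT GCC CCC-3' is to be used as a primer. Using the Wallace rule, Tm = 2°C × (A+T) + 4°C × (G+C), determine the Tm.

84°C

Base counts: A=1, C=9, G=9, T=5
AT pairs contribute 6, GC pairs contribute 18.
Tm = 2×6 + 4×18 = 84°C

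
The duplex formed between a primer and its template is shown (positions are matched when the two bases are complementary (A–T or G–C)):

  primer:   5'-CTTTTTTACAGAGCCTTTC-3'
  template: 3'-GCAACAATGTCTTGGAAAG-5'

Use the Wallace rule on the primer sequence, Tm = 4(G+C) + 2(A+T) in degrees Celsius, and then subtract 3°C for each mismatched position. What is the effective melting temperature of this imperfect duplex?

Primer base counts: A=3, T=9, G=2, C=5 → A+T=12, G+C=7
Perfect-match Tm = 2(12) + 4(7) = 24 + 28 = 52°C
Mismatches (positions where the bases are not complementary): 3 (at positions 2, 5, 13)
Effective Tm = 52 − 3×3 = 52 − 9 = 43°C

43°C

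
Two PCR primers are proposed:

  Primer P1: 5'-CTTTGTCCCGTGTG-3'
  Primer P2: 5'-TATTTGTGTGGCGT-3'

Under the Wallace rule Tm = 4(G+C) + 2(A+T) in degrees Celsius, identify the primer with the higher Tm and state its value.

Primer P1, 44°C

Primer P1: A+T=6, G+C=8 → Tm = 2(6)+4(8) = 44°C
Primer P2: A+T=8, G+C=6 → Tm = 2(8)+4(6) = 40°C
44°C vs 40°C → primer P1 is higher.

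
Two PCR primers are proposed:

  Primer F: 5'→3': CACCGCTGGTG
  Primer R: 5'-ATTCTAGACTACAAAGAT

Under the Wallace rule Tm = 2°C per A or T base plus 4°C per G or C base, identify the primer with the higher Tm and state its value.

Primer F: A+T=3, G+C=8 → Tm = 2(3)+4(8) = 38°C
Primer R: A+T=13, G+C=5 → Tm = 2(13)+4(5) = 46°C
38°C vs 46°C → primer R is higher.

Primer R, 46°C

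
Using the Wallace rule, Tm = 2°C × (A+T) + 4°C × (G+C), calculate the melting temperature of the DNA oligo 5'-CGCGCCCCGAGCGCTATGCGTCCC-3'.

Base counts: A=2, T=3, C=12, G=7
A+T = 5, G+C = 19
Tm = 4·19 + 2·5 = 76 + 10 = 86°C

86°C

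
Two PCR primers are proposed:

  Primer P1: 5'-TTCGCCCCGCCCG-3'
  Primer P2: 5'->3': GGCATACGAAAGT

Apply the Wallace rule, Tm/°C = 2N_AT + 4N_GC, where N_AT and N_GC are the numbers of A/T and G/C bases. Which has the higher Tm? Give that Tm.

Primer P1, 48°C

Primer P1: A+T=2, G+C=11 → Tm = 2(2)+4(11) = 48°C
Primer P2: A+T=7, G+C=6 → Tm = 2(7)+4(6) = 38°C
48°C vs 38°C → primer P1 is higher.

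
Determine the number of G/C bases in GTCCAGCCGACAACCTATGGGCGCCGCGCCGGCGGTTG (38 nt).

28

Base counts: C=14, A=5, T=5, G=14
Total G or C: 14 + 14 = 28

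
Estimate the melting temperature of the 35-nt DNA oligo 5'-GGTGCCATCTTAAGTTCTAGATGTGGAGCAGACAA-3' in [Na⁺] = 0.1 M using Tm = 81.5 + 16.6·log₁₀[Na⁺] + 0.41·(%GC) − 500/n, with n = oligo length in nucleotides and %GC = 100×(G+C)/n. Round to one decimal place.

Length n = 35. A=10, G=10, T=9, C=6
G+C = 16, so %GC = 16/35 × 100 = 45.714%
Salt term: 16.6 × (-1) = -16.6
GC term: 0.41 × 45.714 = 18.743; length term: −500/35 = −14.286
Tm = 81.5 + (-16.6) + 18.743 − 14.286 = 69.357 → 69.4°C

69.4°C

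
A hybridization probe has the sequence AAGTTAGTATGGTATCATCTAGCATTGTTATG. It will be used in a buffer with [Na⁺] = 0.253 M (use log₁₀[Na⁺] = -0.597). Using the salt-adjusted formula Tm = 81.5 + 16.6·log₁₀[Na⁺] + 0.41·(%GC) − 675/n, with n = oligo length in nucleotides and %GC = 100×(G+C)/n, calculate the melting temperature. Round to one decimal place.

63.3°C

Length n = 32. Base counts: C=3, G=7, T=13, A=9
G+C = 10, so %GC = 10/32 × 100 = 31.25%
Salt term: 16.6 × (-0.597) = -9.91
GC term: 0.41 × 31.25 = 12.812; length term: −675/32 = −21.094
Tm = 81.5 + (-9.91) + 12.812 − 21.094 = 63.308 → 63.3°C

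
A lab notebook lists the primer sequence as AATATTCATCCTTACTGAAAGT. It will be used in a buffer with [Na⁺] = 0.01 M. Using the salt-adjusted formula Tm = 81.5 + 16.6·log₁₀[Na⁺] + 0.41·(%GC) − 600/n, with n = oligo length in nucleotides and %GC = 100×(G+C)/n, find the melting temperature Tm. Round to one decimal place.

Length n = 22. Scanning the sequence gives C=4, G=2, A=8, T=8.
G+C = 6, so %GC = 6/22 × 100 = 27.273%
Salt term: 16.6 × (-2) = -33.2
GC term: 0.41 × 27.273 = 11.182; length term: −600/22 = −27.273
Tm = 81.5 + (-33.2) + 11.182 − 27.273 = 32.209 → 32.2°C

32.2°C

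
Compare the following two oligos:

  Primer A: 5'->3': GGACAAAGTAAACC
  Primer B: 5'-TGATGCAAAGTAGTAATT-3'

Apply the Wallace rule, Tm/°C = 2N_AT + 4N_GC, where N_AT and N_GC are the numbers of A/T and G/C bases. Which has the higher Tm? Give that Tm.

Primer A: A+T=8, G+C=6 → Tm = 2(8)+4(6) = 40°C
Primer B: A+T=13, G+C=5 → Tm = 2(13)+4(5) = 46°C
40°C vs 46°C → primer B is higher.

Primer B, 46°C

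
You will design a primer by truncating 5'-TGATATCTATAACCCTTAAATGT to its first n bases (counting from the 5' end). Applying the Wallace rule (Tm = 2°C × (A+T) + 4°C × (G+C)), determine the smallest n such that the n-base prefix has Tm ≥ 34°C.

First 13 bases: TGATATCTATAAC → Tm = 32°C (< 34°C)
First 14 bases: TGATATCTATAACC → Tm = 36°C (≥ 34°C)
Since every base adds ≥2°C, Tm only increases with n, so the threshold is first crossed at n = 14.

n = 14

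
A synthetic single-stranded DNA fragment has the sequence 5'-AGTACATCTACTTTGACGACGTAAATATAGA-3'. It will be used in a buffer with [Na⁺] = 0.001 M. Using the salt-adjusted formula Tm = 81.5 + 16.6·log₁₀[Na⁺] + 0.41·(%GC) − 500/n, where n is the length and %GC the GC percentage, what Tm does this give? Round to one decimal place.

28.8°C

Length n = 31. Scanning the sequence gives G=5, C=5, A=12, T=9.
G+C = 10, so %GC = 10/31 × 100 = 32.258%
Salt term: 16.6 × (-3) = -49.8
GC term: 0.41 × 32.258 = 13.226; length term: −500/31 = −16.129
Tm = 81.5 + (-49.8) + 13.226 − 16.129 = 28.797 → 28.8°C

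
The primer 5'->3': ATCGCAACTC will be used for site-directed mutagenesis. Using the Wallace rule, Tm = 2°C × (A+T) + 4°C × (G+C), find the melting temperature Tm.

30°C

Base counts: C=4, A=3, G=1, T=2
So N_AT = 5 and N_GC = 5.
Tm = 2(5) + 4(5) = 10 + 20 = 30°C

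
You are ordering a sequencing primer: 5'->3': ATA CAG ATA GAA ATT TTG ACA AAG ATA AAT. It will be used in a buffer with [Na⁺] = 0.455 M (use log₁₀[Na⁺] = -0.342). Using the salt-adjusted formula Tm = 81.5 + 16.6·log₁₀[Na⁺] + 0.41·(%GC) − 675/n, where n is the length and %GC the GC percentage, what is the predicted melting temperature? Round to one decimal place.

61.5°C

Length n = 30. Counting bases: G=4, T=8, C=2, A=16
G+C = 6, so %GC = 6/30 × 100 = 20%
Salt term: 16.6 × (-0.342) = -5.677
GC term: 0.41 × 20 = 8.2; length term: −675/30 = −22.5
Tm = 81.5 + (-5.677) + 8.2 − 22.5 = 61.523 → 61.5°C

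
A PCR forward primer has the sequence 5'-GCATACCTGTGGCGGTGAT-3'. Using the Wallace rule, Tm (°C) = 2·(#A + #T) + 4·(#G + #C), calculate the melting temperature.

Scanning the sequence gives A=3, G=7, T=5, C=4.
A+T = 8, G+C = 11
Tm = 4·11 + 2·8 = 44 + 16 = 60°C

60°C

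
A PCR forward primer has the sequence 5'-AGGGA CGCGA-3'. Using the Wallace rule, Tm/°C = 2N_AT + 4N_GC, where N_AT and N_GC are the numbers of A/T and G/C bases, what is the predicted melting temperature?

34°C

C=2, T=0, A=3, G=5
A+T = 3, G+C = 7
Tm = 4·7 + 2·3 = 28 + 6 = 34°C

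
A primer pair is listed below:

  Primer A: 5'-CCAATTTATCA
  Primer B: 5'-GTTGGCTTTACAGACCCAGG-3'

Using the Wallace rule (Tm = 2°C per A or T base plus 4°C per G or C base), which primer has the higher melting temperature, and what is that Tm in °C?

Primer A: A+T=8, G+C=3 → Tm = 2(8)+4(3) = 28°C
Primer B: A+T=9, G+C=11 → Tm = 2(9)+4(11) = 62°C
28°C vs 62°C → primer B is higher.

Primer B, 62°C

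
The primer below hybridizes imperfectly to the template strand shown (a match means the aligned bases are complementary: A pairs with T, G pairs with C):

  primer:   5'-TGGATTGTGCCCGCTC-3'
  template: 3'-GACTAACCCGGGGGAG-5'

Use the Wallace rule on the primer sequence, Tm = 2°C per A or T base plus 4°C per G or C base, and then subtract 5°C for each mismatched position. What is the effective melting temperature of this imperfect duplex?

Primer base counts: A=1, T=5, G=5, C=5 → A+T=6, G+C=10
Perfect-match Tm = 2(6) + 4(10) = 12 + 40 = 52°C
Mismatches (positions where the bases are not complementary): 4 (at positions 1, 2, 8, 13)
Effective Tm = 52 − 4×5 = 52 − 20 = 32°C

32°C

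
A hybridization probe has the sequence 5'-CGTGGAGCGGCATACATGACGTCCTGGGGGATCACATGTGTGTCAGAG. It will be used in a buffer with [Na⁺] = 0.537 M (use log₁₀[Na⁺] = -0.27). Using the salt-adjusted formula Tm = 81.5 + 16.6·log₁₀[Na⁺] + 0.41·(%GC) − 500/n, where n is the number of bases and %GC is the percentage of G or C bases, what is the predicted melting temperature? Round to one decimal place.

90.5°C

Length n = 48. G=18, A=10, C=10, T=10
G+C = 28, so %GC = 28/48 × 100 = 58.333%
Salt term: 16.6 × (-0.27) = -4.482
GC term: 0.41 × 58.333 = 23.917; length term: −500/48 = −10.417
Tm = 81.5 + (-4.482) + 23.917 − 10.417 = 90.518 → 90.5°C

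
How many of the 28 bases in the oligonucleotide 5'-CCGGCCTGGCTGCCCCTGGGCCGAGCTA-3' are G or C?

22

Scanning the sequence gives G=10, T=4, C=12, A=2.
Total G or C: 10 + 12 = 22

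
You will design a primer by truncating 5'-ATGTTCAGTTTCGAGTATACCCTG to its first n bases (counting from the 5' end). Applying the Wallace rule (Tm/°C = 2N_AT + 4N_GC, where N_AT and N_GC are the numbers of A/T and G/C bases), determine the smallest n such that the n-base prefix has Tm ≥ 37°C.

n = 14

First 13 bases: ATGTTCAGTTTCG → Tm = 36°C (< 37°C)
First 14 bases: ATGTTCAGTTTCGA → Tm = 38°C (≥ 37°C)
Each additional base adds 2°C (A/T) or 4°C (G/C), so Tm is non-decreasing in n; n = 14 is the first length to reach 37°C.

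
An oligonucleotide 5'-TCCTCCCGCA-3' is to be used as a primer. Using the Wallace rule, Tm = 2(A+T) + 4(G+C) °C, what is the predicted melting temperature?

34°C

Scanning the sequence gives T=2, A=1, C=6, G=1.
AT pairs contribute 3, GC pairs contribute 7.
Tm = 2(3) + 4(7) = 6 + 28 = 34°C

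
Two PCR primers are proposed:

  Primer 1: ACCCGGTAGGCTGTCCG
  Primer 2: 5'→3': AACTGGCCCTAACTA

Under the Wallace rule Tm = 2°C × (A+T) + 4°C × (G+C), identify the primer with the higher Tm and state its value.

Primer 1, 58°C

Primer 1: A+T=5, G+C=12 → Tm = 2(5)+4(12) = 58°C
Primer 2: A+T=8, G+C=7 → Tm = 2(8)+4(7) = 44°C
58°C vs 44°C → primer 1 is higher.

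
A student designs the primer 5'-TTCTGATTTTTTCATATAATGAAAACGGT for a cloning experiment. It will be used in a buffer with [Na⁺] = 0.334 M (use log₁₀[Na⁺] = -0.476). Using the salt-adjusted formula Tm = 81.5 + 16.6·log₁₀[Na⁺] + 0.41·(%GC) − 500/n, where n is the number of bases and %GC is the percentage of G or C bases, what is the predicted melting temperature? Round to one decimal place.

66.3°C

Length n = 29. Base counts: T=13, G=4, C=3, A=9
G+C = 7, so %GC = 7/29 × 100 = 24.138%
Salt term: 16.6 × (-0.476) = -7.902
GC term: 0.41 × 24.138 = 9.897; length term: −500/29 = −17.241
Tm = 81.5 + (-7.902) + 9.897 − 17.241 = 66.254 → 66.3°C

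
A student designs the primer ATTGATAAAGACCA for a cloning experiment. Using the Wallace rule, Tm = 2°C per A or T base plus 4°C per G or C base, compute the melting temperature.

36°C

Counting bases: T=3, A=7, G=2, C=2
AT pairs contribute 10, GC pairs contribute 4.
Tm = 2×10 + 4×4 = 36°C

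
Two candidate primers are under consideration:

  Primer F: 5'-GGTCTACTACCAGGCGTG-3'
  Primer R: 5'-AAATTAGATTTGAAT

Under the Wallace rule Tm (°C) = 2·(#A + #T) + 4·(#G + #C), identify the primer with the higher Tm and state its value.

Primer F: A+T=7, G+C=11 → Tm = 2(7)+4(11) = 58°C
Primer R: A+T=13, G+C=2 → Tm = 2(13)+4(2) = 34°C
58°C vs 34°C → primer F is higher.

Primer F, 58°C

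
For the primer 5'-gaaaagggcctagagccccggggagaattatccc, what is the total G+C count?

20

Scanning the sequence gives A=10, C=9, T=4, G=11.
Total G or C: 11 + 9 = 20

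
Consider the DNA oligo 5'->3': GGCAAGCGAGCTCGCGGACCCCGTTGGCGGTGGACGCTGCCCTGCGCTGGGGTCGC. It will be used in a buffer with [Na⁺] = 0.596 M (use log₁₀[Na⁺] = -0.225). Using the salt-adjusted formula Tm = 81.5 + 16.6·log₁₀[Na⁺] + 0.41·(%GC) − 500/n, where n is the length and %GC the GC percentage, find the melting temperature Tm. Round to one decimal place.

100.3°C

Length n = 56. Base counts: C=19, T=8, A=5, G=24
G+C = 43, so %GC = 43/56 × 100 = 76.786%
Salt term: 16.6 × (-0.225) = -3.735
GC term: 0.41 × 76.786 = 31.482; length term: −500/56 = −8.929
Tm = 81.5 + (-3.735) + 31.482 − 8.929 = 100.318 → 100.3°C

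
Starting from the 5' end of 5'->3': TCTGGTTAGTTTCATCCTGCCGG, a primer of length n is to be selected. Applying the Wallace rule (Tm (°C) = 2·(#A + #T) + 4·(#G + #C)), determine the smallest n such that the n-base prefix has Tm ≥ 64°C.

First 21 bases: TCTGGTTAGTTTCATCCTGCC → Tm = 62°C (< 64°C)
First 22 bases: TCTGGTTAGTTTCATCCTGCCG → Tm = 66°C (≥ 64°C)
Since every base adds ≥2°C, Tm only increases with n, so the threshold is first crossed at n = 22.

n = 22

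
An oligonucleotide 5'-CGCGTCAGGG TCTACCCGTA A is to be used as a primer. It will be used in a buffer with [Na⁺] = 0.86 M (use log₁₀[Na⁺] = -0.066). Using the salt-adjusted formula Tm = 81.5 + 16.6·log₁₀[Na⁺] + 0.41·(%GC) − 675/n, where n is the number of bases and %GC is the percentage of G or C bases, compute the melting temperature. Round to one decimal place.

73.6°C

Length n = 21. C=7, G=6, T=4, A=4
G+C = 13, so %GC = 13/21 × 100 = 61.905%
Salt term: 16.6 × (-0.066) = -1.096
GC term: 0.41 × 61.905 = 25.381; length term: −675/21 = −32.143
Tm = 81.5 + (-1.096) + 25.381 − 32.143 = 73.642 → 73.6°C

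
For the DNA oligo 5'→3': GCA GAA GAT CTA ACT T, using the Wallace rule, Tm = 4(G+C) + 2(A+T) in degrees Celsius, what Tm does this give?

A=6, C=3, G=3, T=4
So N_AT = 10 and N_GC = 6.
Tm = 2(10) + 4(6) = 20 + 24 = 44°C

44°C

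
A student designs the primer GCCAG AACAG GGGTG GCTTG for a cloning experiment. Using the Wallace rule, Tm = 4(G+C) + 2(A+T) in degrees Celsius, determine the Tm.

Counting bases: C=4, T=3, G=9, A=4
A+T = 7, G+C = 13
Tm = 4·13 + 2·7 = 52 + 14 = 66°C

66°C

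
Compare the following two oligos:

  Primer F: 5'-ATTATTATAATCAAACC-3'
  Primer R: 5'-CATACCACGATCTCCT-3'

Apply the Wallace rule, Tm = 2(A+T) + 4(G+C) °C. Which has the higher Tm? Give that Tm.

Primer R, 48°C

Primer F: A+T=14, G+C=3 → Tm = 2(14)+4(3) = 40°C
Primer R: A+T=8, G+C=8 → Tm = 2(8)+4(8) = 48°C
40°C vs 48°C → primer R is higher.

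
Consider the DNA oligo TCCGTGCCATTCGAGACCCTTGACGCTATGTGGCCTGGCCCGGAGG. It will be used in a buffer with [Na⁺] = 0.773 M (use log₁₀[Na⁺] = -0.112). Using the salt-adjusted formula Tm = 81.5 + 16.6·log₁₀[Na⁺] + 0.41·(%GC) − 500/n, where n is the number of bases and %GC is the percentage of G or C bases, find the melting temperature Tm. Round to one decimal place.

Length n = 46. A=6, C=15, T=10, G=15
G+C = 30, so %GC = 30/46 × 100 = 65.217%
Salt term: 16.6 × (-0.112) = -1.859
GC term: 0.41 × 65.217 = 26.739; length term: −500/46 = −10.87
Tm = 81.5 + (-1.859) + 26.739 − 10.87 = 95.51 → 95.5°C

95.5°C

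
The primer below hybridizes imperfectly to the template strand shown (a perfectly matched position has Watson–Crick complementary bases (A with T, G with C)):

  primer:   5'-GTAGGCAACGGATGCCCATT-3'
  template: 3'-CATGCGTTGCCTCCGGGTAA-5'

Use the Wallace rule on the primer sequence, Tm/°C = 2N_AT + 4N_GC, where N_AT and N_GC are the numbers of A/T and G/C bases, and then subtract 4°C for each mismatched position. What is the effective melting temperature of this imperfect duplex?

54°C

Primer base counts: A=5, T=4, G=6, C=5 → A+T=9, G+C=11
Perfect-match Tm = 2(9) + 4(11) = 18 + 44 = 62°C
Mismatches (positions where the bases are not complementary): 2 (at positions 4, 13)
Effective Tm = 62 − 2×4 = 62 − 8 = 54°C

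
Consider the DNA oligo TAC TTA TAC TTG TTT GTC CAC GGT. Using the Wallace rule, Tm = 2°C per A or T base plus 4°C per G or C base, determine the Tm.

66°C

Counting bases: T=11, G=4, A=4, C=5
So N_AT = 15 and N_GC = 9.
Tm = 4·9 + 2·15 = 36 + 30 = 66°C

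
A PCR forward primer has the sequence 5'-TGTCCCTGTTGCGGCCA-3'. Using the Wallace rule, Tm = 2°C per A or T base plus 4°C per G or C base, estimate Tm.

56°C

A=1, T=5, C=6, G=5
A+T = 6, G+C = 11
Tm = 2(6) + 4(11) = 12 + 44 = 56°C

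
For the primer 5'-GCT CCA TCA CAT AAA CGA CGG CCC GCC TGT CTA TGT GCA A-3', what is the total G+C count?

22

Scanning the sequence gives C=14, G=8, T=8, A=10.
G+C = 8 + 14 = 22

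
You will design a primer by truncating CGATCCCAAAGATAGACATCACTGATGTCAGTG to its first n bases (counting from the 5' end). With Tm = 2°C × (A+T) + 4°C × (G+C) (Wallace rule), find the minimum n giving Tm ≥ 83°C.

First 28 bases: CGATCCCAAAGATAGACATCACTGATGT → Tm = 80°C (< 83°C)
First 29 bases: CGATCCCAAAGATAGACATCACTGATGTC → Tm = 84°C (≥ 83°C)
Since every base adds ≥2°C, Tm only increases with n, so the threshold is first crossed at n = 29.

n = 29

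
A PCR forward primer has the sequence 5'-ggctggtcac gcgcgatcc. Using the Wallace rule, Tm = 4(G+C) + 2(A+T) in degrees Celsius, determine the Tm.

66°C

Scanning the sequence gives A=2, C=7, G=7, T=3.
AT pairs contribute 5, GC pairs contribute 14.
Tm = 2×5 + 4×14 = 66°C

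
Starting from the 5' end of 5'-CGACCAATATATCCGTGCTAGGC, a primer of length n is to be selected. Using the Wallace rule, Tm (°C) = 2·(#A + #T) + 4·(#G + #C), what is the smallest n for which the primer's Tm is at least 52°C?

First 17 bases: CGACCAATATATCCGTG → Tm = 50°C (< 52°C)
First 18 bases: CGACCAATATATCCGTGC → Tm = 54°C (≥ 52°C)
Each additional base adds 2°C (A/T) or 4°C (G/C), so Tm is non-decreasing in n; n = 18 is the first length to reach 52°C.

n = 18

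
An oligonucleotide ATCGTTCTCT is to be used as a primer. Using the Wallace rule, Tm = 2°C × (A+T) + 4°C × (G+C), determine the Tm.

28°C

A=1, T=5, G=1, C=3
AT pairs contribute 6, GC pairs contribute 4.
Tm = 2(6) + 4(4) = 12 + 16 = 28°C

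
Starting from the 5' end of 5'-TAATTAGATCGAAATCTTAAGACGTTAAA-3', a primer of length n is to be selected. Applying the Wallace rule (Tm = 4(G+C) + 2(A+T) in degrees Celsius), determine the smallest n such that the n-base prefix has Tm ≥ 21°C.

n = 10

First 9 bases: TAATTAGAT → Tm = 20°C (< 21°C)
First 10 bases: TAATTAGATC → Tm = 24°C (≥ 21°C)
Each additional base adds 2°C (A/T) or 4°C (G/C), so Tm is non-decreasing in n; n = 10 is the first length to reach 21°C.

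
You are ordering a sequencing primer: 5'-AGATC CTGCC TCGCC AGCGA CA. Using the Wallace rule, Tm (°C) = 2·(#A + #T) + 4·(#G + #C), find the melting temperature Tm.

Base counts: T=3, C=9, A=5, G=5
So N_AT = 8 and N_GC = 14.
Tm = 2(8) + 4(14) = 16 + 56 = 72°C

72°C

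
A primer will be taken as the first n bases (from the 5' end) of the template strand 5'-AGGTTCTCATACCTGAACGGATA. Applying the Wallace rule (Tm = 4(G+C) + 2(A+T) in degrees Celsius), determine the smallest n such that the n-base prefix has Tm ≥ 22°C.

First 7 bases: AGGTTCT → Tm = 20°C (< 22°C)
First 8 bases: AGGTTCTC → Tm = 24°C (≥ 22°C)
Since every base adds ≥2°C, Tm only increases with n, so the threshold is first crossed at n = 8.

n = 8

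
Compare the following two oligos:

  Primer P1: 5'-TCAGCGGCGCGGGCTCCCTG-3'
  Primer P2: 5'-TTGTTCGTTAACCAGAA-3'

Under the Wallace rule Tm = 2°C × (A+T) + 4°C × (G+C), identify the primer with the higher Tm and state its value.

Primer P1: A+T=4, G+C=16 → Tm = 2(4)+4(16) = 72°C
Primer P2: A+T=11, G+C=6 → Tm = 2(11)+4(6) = 46°C
72°C vs 46°C → primer P1 is higher.

Primer P1, 72°C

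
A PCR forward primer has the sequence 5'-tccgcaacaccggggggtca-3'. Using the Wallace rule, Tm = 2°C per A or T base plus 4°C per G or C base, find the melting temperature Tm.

Counting bases: G=7, C=7, A=4, T=2
AT pairs contribute 6, GC pairs contribute 14.
Tm = 2×6 + 4×14 = 68°C

68°C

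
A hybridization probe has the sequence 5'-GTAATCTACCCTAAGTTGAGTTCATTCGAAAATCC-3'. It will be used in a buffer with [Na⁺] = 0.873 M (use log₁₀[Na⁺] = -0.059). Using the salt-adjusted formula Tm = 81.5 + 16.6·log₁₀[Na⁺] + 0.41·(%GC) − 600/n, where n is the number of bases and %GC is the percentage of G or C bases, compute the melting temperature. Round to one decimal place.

78.6°C

Length n = 35. Counting bases: T=11, C=8, G=5, A=11
G+C = 13, so %GC = 13/35 × 100 = 37.143%
Salt term: 16.6 × (-0.059) = -0.979
GC term: 0.41 × 37.143 = 15.229; length term: −600/35 = −17.143
Tm = 81.5 + (-0.979) + 15.229 − 17.143 = 78.607 → 78.6°C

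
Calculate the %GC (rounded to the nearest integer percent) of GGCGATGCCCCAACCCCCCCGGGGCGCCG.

86%

T=1, A=3, C=15, G=10
G+C = 10 + 15 = 25 out of 29 bases
%GC = 25/29 × 100 = 86.21% ≈ 86%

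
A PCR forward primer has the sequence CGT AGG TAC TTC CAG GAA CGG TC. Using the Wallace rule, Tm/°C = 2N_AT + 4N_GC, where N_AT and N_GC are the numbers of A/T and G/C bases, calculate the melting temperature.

T=5, A=5, G=7, C=6
A+T = 10, G+C = 13
Tm = 2(10) + 4(13) = 20 + 52 = 72°C

72°C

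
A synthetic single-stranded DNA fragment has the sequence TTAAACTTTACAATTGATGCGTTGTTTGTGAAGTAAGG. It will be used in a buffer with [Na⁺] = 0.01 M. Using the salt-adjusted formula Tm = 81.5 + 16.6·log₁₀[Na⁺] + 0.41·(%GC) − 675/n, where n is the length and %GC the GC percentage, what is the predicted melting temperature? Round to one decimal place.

Length n = 38. Counting bases: A=11, G=9, T=15, C=3
G+C = 12, so %GC = 12/38 × 100 = 31.579%
Salt term: 16.6 × (-2) = -33.2
GC term: 0.41 × 31.579 = 12.947; length term: −675/38 = −17.763
Tm = 81.5 + (-33.2) + 12.947 − 17.763 = 43.484 → 43.5°C

43.5°C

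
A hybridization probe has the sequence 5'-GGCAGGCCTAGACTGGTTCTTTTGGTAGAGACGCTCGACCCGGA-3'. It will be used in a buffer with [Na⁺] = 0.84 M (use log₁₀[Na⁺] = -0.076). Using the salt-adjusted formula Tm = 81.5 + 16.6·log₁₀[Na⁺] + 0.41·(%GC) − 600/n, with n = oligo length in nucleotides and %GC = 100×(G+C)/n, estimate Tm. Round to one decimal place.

Length n = 44. T=10, A=8, G=15, C=11
G+C = 26, so %GC = 26/44 × 100 = 59.091%
Salt term: 16.6 × (-0.076) = -1.262
GC term: 0.41 × 59.091 = 24.227; length term: −600/44 = −13.636
Tm = 81.5 + (-1.262) + 24.227 − 13.636 = 90.829 → 90.8°C

90.8°C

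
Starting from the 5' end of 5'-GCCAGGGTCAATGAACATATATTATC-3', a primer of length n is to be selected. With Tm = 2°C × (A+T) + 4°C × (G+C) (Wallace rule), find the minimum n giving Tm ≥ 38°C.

n = 12

First 11 bases: GCCAGGGTCAA → Tm = 36°C (< 38°C)
First 12 bases: GCCAGGGTCAAT → Tm = 38°C (≥ 38°C)
Since every base adds ≥2°C, Tm only increases with n, so the threshold is first crossed at n = 12.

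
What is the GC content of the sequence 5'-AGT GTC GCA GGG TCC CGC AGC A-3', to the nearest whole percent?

T=3, C=7, A=4, G=8
G+C = 8 + 7 = 15 out of 22 bases
%GC = 15/22 × 100 = 68.18% ≈ 68%

68%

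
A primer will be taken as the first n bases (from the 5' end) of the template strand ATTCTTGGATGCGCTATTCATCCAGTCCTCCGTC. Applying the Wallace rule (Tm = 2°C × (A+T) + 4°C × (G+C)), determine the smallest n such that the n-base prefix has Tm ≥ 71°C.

First 24 bases: ATTCTTGGATGCGCTATTCATCCA → Tm = 68°C (< 71°C)
First 25 bases: ATTCTTGGATGCGCTATTCATCCAG → Tm = 72°C (≥ 71°C)
Each additional base adds 2°C (A/T) or 4°C (G/C), so Tm is non-decreasing in n; n = 25 is the first length to reach 71°C.

n = 25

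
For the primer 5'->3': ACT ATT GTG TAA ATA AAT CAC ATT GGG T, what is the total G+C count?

G=5, A=10, T=10, C=3
G+C = 5 + 3 = 8

8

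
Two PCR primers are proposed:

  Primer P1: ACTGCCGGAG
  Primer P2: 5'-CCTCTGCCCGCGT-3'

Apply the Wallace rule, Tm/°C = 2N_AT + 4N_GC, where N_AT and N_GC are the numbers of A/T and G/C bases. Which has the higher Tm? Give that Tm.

Primer P1: A+T=3, G+C=7 → Tm = 2(3)+4(7) = 34°C
Primer P2: A+T=3, G+C=10 → Tm = 2(3)+4(10) = 46°C
34°C vs 46°C → primer P2 is higher.

Primer P2, 46°C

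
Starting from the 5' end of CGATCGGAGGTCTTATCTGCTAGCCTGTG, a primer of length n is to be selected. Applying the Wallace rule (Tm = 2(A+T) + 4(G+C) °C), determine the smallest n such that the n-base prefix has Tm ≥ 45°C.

First 14 bases: CGATCGGAGGTCTT → Tm = 44°C (< 45°C)
First 15 bases: CGATCGGAGGTCTTA → Tm = 46°C (≥ 45°C)
Since every base adds ≥2°C, Tm only increases with n, so the threshold is first crossed at n = 15.

n = 15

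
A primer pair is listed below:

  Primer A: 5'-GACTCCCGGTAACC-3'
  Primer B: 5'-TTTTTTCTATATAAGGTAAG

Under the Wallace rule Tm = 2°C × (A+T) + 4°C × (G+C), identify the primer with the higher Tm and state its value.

Primer A: A+T=5, G+C=9 → Tm = 2(5)+4(9) = 46°C
Primer B: A+T=16, G+C=4 → Tm = 2(16)+4(4) = 48°C
46°C vs 48°C → primer B is higher.

Primer B, 48°C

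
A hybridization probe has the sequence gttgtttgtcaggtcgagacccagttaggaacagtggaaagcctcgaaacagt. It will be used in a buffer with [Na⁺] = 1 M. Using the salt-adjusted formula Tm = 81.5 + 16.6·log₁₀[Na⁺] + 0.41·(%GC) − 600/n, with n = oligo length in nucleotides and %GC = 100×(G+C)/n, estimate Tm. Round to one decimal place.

Length n = 53. Counting bases: G=16, C=10, A=15, T=12
G+C = 26, so %GC = 26/53 × 100 = 49.057%
Salt term: 16.6 × (0) = 0
GC term: 0.41 × 49.057 = 20.113; length term: −600/53 = −11.321
Tm = 81.5 + (0) + 20.113 − 11.321 = 90.292 → 90.3°C

90.3°C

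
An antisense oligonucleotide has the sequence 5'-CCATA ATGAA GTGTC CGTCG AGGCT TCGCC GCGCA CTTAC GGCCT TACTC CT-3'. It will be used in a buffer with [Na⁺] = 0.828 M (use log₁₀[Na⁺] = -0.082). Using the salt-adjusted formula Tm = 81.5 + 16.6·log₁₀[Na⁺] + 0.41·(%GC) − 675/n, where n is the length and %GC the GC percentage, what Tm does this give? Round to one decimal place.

Length n = 52. Base counts: A=9, G=12, C=18, T=13
G+C = 30, so %GC = 30/52 × 100 = 57.692%
Salt term: 16.6 × (-0.082) = -1.361
GC term: 0.41 × 57.692 = 23.654; length term: −675/52 = −12.981
Tm = 81.5 + (-1.361) + 23.654 − 12.981 = 90.812 → 90.8°C

90.8°C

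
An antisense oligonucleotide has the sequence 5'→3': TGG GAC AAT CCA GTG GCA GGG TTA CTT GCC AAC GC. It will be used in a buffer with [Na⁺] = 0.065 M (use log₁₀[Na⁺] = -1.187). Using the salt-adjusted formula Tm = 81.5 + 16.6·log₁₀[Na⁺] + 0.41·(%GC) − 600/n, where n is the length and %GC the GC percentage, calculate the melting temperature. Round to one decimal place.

Length n = 35. Counting bases: C=9, A=8, T=7, G=11
G+C = 20, so %GC = 20/35 × 100 = 57.143%
Salt term: 16.6 × (-1.187) = -19.704
GC term: 0.41 × 57.143 = 23.429; length term: −600/35 = −17.143
Tm = 81.5 + (-19.704) + 23.429 − 17.143 = 68.082 → 68.1°C

68.1°C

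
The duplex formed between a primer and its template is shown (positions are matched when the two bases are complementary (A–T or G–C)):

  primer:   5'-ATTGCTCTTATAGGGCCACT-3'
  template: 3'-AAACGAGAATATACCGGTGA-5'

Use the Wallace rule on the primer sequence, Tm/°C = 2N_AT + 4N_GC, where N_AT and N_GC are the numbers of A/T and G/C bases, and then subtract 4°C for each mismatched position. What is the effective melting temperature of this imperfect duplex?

50°C

Primer base counts: A=4, T=7, G=4, C=5 → A+T=11, G+C=9
Perfect-match Tm = 2(11) + 4(9) = 22 + 36 = 58°C
Mismatches (positions where the bases are not complementary): 2 (at positions 1, 13)
Effective Tm = 58 − 2×4 = 58 − 8 = 50°C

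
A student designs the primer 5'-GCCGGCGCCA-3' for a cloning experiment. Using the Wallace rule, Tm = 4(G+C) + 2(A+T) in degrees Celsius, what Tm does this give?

38°C

Counting bases: T=0, C=5, A=1, G=4
So N_AT = 1 and N_GC = 9.
Tm = 4·9 + 2·1 = 36 + 2 = 38°C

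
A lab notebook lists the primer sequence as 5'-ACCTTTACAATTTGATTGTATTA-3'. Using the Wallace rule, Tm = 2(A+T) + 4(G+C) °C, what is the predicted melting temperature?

Counting bases: G=2, C=3, T=11, A=7
So N_AT = 18 and N_GC = 5.
Tm = 4·5 + 2·18 = 20 + 36 = 56°C

56°C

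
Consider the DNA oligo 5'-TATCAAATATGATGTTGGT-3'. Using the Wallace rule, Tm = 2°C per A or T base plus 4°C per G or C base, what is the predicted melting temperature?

48°C

Counting bases: C=1, G=4, T=8, A=6
A+T = 14, G+C = 5
Tm = 2×14 + 4×5 = 48°C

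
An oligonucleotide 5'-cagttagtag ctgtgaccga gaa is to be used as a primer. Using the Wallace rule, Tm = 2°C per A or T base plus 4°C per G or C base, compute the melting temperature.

68°C

Scanning the sequence gives G=7, A=7, T=5, C=4.
A+T = 12, G+C = 11
Tm = 4·11 + 2·12 = 44 + 24 = 68°C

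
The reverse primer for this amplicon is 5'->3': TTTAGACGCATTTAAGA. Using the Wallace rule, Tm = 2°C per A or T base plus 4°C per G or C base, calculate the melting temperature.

Counting bases: A=6, T=6, C=2, G=3
A+T = 12, G+C = 5
Tm = 2(12) + 4(5) = 24 + 20 = 44°C

44°C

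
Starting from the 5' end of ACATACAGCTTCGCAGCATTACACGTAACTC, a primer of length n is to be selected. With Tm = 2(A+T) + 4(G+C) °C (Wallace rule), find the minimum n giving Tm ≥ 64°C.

First 21 bases: ACATACAGCTTCGCAGCATTA → Tm = 60°C (< 64°C)
First 22 bases: ACATACAGCTTCGCAGCATTAC → Tm = 64°C (≥ 64°C)
Each additional base adds 2°C (A/T) or 4°C (G/C), so Tm is non-decreasing in n; n = 22 is the first length to reach 64°C.

n = 22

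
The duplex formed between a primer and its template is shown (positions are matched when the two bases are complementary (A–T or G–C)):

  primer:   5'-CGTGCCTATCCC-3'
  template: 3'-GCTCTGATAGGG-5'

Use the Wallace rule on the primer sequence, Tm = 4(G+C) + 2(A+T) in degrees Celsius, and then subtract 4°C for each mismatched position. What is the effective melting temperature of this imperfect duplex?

Primer base counts: A=1, T=3, G=2, C=6 → A+T=4, G+C=8
Perfect-match Tm = 2(4) + 4(8) = 8 + 32 = 40°C
Mismatches (positions where the bases are not complementary): 2 (at positions 3, 5)
Effective Tm = 40 − 2×4 = 40 − 8 = 32°C

32°C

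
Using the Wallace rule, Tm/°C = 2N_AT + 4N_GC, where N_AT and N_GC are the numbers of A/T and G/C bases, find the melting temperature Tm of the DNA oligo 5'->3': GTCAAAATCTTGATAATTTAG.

52°C

Scanning the sequence gives G=3, C=2, A=8, T=8.
AT pairs contribute 16, GC pairs contribute 5.
Tm = 2(16) + 4(5) = 32 + 20 = 52°C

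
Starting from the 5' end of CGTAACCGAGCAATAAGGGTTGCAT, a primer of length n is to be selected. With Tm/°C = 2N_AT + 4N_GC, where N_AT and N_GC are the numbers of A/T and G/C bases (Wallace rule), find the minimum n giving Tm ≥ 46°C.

n = 16

First 15 bases: CGTAACCGAGCAATA → Tm = 44°C (< 46°C)
First 16 bases: CGTAACCGAGCAATAA → Tm = 46°C (≥ 46°C)
Each additional base adds 2°C (A/T) or 4°C (G/C), so Tm is non-decreasing in n; n = 16 is the first length to reach 46°C.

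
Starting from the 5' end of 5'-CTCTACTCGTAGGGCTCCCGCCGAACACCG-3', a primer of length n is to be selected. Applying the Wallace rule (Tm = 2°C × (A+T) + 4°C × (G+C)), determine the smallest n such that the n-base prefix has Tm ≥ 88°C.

First 26 bases: CTCTACTCGTAGGGCTCCCGCCGAAC → Tm = 86°C (< 88°C)
First 27 bases: CTCTACTCGTAGGGCTCCCGCCGAACA → Tm = 88°C (≥ 88°C)
Since every base adds ≥2°C, Tm only increases with n, so the threshold is first crossed at n = 27.

n = 27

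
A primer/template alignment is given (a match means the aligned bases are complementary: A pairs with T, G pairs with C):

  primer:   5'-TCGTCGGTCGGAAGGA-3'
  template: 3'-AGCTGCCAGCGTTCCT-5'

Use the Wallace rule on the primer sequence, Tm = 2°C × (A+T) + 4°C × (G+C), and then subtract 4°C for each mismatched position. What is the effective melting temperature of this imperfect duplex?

44°C

Primer base counts: A=3, T=3, G=7, C=3 → A+T=6, G+C=10
Perfect-match Tm = 2(6) + 4(10) = 12 + 40 = 52°C
Mismatches (positions where the bases are not complementary): 2 (at positions 4, 11)
Effective Tm = 52 − 2×4 = 52 − 8 = 44°C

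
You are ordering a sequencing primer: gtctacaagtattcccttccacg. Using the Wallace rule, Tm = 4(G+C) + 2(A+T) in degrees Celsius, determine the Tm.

68°C

Base counts: C=8, G=3, A=5, T=7
AT pairs contribute 12, GC pairs contribute 11.
Tm = 2(12) + 4(11) = 24 + 44 = 68°C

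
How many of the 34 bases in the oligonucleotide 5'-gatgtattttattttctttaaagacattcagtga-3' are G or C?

Counting bases: G=5, T=16, A=10, C=3
G+C = 5 + 3 = 8

8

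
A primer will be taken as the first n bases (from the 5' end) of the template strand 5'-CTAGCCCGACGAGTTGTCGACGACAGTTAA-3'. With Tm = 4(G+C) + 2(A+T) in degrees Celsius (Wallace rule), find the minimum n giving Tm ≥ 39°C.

n = 12

First 11 bases: CTAGCCCGACG → Tm = 38°C (< 39°C)
First 12 bases: CTAGCCCGACGA → Tm = 40°C (≥ 39°C)
Each additional base adds 2°C (A/T) or 4°C (G/C), so Tm is non-decreasing in n; n = 12 is the first length to reach 39°C.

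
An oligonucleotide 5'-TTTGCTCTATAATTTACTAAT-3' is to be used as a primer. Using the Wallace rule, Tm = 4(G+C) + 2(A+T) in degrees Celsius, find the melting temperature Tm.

Counting bases: G=1, A=6, T=11, C=3
So N_AT = 17 and N_GC = 4.
Tm = 4·4 + 2·17 = 16 + 34 = 50°C

50°C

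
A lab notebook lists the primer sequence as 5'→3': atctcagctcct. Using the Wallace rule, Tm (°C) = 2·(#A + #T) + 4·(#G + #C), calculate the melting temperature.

36°C

Counting bases: A=2, C=5, T=4, G=1
A+T = 6, G+C = 6
Tm = 2(6) + 4(6) = 12 + 24 = 36°C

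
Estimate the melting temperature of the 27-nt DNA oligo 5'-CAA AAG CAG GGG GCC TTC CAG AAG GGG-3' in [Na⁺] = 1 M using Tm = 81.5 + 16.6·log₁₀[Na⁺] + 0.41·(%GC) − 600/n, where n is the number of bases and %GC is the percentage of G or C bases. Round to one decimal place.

85.1°C

Length n = 27. A=8, C=6, G=11, T=2
G+C = 17, so %GC = 17/27 × 100 = 62.963%
Salt term: 16.6 × (0) = 0
GC term: 0.41 × 62.963 = 25.815; length term: −600/27 = −22.222
Tm = 81.5 + (0) + 25.815 − 22.222 = 85.093 → 85.1°C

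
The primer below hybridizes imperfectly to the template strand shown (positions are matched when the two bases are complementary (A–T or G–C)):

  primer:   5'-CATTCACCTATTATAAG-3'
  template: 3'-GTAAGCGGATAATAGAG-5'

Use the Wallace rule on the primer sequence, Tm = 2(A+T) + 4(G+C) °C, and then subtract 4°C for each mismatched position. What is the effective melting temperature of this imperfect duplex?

28°C

Primer base counts: A=6, T=6, G=1, C=4 → A+T=12, G+C=5
Perfect-match Tm = 2(12) + 4(5) = 24 + 20 = 44°C
Mismatches (positions where the bases are not complementary): 4 (at positions 6, 15, 16, 17)
Effective Tm = 44 − 4×4 = 44 − 16 = 28°C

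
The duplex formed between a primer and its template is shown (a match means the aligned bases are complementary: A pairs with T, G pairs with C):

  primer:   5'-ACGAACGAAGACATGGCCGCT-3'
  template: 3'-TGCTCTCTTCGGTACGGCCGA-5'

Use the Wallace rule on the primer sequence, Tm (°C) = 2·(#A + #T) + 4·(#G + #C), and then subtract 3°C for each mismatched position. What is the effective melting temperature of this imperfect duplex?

Primer base counts: A=7, T=2, G=6, C=6 → A+T=9, G+C=12
Perfect-match Tm = 2(9) + 4(12) = 18 + 48 = 66°C
Mismatches (positions where the bases are not complementary): 5 (at positions 5, 6, 11, 16, 18)
Effective Tm = 66 − 5×3 = 66 − 15 = 51°C

51°C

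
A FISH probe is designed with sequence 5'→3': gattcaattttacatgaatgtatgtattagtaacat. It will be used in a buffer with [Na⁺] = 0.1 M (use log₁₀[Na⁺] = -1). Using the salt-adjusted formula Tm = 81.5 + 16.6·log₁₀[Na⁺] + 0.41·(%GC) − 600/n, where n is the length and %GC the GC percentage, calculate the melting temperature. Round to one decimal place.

Length n = 36. Base counts: C=3, G=5, T=15, A=13
G+C = 8, so %GC = 8/36 × 100 = 22.222%
Salt term: 16.6 × (-1) = -16.6
GC term: 0.41 × 22.222 = 9.111; length term: −600/36 = −16.667
Tm = 81.5 + (-16.6) + 9.111 − 16.667 = 57.344 → 57.3°C

57.3°C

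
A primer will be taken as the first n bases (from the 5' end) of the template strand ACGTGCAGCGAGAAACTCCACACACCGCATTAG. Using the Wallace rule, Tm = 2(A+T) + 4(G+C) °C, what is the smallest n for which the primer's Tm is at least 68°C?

First 21 bases: ACGTGCAGCGAGAAACTCCAC → Tm = 66°C (< 68°C)
First 22 bases: ACGTGCAGCGAGAAACTCCACA → Tm = 68°C (≥ 68°C)
Each additional base adds 2°C (A/T) or 4°C (G/C), so Tm is non-decreasing in n; n = 22 is the first length to reach 68°C.

n = 22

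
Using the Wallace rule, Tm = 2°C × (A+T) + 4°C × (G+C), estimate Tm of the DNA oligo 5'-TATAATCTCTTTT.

30°C

Scanning the sequence gives G=0, T=8, A=3, C=2.
AT pairs contribute 11, GC pairs contribute 2.
Tm = 4·2 + 2·11 = 8 + 22 = 30°C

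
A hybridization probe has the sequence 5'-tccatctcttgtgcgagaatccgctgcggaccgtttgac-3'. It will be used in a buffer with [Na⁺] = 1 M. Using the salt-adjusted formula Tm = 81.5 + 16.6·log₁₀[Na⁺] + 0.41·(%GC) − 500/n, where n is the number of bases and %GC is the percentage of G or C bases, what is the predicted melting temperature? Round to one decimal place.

91.8°C

Length n = 39. Counting bases: A=6, T=11, C=12, G=10
G+C = 22, so %GC = 22/39 × 100 = 56.41%
Salt term: 16.6 × (0) = 0
GC term: 0.41 × 56.41 = 23.128; length term: −500/39 = −12.821
Tm = 81.5 + (0) + 23.128 − 12.821 = 91.807 → 91.8°C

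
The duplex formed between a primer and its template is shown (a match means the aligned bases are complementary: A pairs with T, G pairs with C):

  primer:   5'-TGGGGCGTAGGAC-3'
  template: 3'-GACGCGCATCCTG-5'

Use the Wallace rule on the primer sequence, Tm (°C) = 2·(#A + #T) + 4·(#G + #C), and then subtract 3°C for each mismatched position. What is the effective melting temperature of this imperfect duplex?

35°C

Primer base counts: A=2, T=2, G=7, C=2 → A+T=4, G+C=9
Perfect-match Tm = 2(4) + 4(9) = 8 + 36 = 44°C
Mismatches (positions where the bases are not complementary): 3 (at positions 1, 2, 4)
Effective Tm = 44 − 3×3 = 44 − 9 = 35°C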